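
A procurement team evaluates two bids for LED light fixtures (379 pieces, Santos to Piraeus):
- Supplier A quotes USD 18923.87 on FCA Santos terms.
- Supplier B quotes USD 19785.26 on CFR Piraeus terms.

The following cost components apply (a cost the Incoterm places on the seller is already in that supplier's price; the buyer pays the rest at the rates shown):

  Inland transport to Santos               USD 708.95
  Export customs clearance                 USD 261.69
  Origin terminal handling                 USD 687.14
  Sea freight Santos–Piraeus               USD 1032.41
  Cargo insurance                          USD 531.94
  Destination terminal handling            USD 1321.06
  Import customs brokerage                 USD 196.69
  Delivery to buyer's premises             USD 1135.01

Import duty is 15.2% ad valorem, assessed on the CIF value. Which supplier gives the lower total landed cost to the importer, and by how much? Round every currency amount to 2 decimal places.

Supplier B is cheaper by USD 988.60

Supplier A (FCA):
CIF value = FCA price + origin terminal + freight + insurance = 18923.87 + 687.14 + 1032.41 + 531.94 = 21175.36
Import duty = 21175.36 × 15.2% = 3218.65
Buyer bears (A): 687.14 + 1032.41 + 531.94 + 1321.06 + 196.69 + 1135.01 = 4904.25
Landed cost (A) = invoice 18923.87 + 4904.25 + duty 3218.65 = 27046.77
Supplier B (CFR):
CIF value = CFR price + insurance = 19785.26 + 531.94 = 20317.20
Import duty = 20317.20 × 15.2% = 3088.21
Buyer bears (B): 531.94 + 1321.06 + 196.69 + 1135.01 = 3184.70
Landed cost (B) = invoice 19785.26 + 3184.70 + duty 3088.21 = 26058.17
Difference = |27046.77 − 26058.17| = 988.60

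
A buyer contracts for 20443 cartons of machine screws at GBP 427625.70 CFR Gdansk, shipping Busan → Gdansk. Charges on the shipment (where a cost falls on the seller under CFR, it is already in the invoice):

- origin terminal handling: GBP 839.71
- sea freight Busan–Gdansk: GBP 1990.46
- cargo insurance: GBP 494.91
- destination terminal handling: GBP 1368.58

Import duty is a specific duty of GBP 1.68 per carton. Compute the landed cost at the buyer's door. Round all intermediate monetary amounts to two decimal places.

CFR: the seller pays costs through ocean freight to the destination port, but not insurance.
Already in the invoice (seller's account under CFR): origin terminal, freight — exclude.
CIF value = CFR price + insurance = 427625.70 + 494.91 = 428120.61
Import duty = 20443 × 1.68 = 34344.24
Buyer bears: insurance 494.91 + destination terminal 1368.58 + duty 34344.24 = 36207.73
Landed cost = invoice 427625.70 + 36207.73 = 463833.43

Total landed cost: GBP 463833.43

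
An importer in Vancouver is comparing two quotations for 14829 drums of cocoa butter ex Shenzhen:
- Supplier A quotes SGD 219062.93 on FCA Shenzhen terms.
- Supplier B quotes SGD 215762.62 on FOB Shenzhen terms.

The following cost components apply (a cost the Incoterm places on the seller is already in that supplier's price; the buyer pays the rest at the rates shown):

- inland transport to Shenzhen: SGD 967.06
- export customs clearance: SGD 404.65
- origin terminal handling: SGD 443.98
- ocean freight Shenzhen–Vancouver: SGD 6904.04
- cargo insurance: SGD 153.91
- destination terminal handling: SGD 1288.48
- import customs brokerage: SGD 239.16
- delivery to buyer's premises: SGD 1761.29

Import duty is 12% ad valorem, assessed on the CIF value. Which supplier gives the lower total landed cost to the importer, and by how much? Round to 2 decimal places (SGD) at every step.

Supplier B is cheaper by SGD 4193.60

Supplier A (FCA):
CIF value = FCA price + origin terminal + freight + insurance = 219062.93 + 443.98 + 6904.04 + 153.91 = 226564.86
Import duty = 226564.86 × 12% = 27187.78
Buyer bears (A): 443.98 + 6904.04 + 153.91 + 1288.48 + 239.16 + 1761.29 = 10790.86
Landed cost (A) = invoice 219062.93 + 10790.86 + duty 27187.78 = 257041.57
Supplier B (FOB):
CIF value = FOB price + freight + insurance = 215762.62 + 6904.04 + 153.91 = 222820.57
Import duty = 222820.57 × 12% = 26738.47
Buyer bears (B): 6904.04 + 153.91 + 1288.48 + 239.16 + 1761.29 = 10346.88
Landed cost (B) = invoice 215762.62 + 10346.88 + duty 26738.47 = 252847.97
Difference = |257041.57 − 252847.97| = 4193.60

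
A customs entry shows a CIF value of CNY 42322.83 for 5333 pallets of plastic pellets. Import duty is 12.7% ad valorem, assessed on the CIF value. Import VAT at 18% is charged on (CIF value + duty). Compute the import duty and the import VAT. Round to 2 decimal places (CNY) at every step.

Import duty: CNY 5375.00; import VAT: CNY 8585.61

Import duty = 42322.83 × 12.7% = 5375.00
VAT base = CIF + duty = 42322.83 + 5375.00 = 47697.83
Import VAT = 47697.83 × 18% = 8585.61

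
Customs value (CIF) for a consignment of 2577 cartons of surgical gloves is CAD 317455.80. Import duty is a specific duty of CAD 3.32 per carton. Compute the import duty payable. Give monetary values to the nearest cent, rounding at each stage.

Import duty = 2577 × 3.32 = 8555.64

Import duty: CAD 8555.64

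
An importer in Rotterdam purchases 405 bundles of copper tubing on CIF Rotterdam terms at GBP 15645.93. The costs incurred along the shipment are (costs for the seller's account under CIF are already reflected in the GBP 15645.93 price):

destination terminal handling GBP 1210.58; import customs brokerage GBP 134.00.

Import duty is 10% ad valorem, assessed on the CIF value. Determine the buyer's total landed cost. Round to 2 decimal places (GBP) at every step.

Total landed cost: GBP 18555.10

CIF: the seller pays costs through ocean freight and marine insurance to the destination port.
The CIF price already equals the CIF value: 15645.93
Import duty = 15645.93 × 10% = 1564.59
Buyer bears: destination terminal 1210.58 + brokerage 134.00 + duty 1564.59 = 2909.17
Landed cost = invoice 15645.93 + 2909.17 = 18555.10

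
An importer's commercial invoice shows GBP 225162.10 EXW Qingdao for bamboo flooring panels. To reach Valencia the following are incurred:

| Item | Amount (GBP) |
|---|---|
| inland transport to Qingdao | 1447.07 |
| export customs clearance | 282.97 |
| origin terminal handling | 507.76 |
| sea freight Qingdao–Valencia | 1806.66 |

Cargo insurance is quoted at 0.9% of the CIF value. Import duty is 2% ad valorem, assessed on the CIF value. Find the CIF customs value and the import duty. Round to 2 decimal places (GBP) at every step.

Let C be the CIF value. C = EXW price + pre-shipment costs + freight + 0.9% × C
C − 0.9% × C = 225162.10 + 1447.07 + 282.97 + 507.76 + 1806.66
0.991 × C = 229206.56
C = 229206.56 / 0.991 = 231288.15
Insurance premium = 0.9% × 231288.15 = 2081.59
Import duty = 231288.15 × 2% = 4625.76

CIF value: GBP 231288.15; import duty: GBP 4625.76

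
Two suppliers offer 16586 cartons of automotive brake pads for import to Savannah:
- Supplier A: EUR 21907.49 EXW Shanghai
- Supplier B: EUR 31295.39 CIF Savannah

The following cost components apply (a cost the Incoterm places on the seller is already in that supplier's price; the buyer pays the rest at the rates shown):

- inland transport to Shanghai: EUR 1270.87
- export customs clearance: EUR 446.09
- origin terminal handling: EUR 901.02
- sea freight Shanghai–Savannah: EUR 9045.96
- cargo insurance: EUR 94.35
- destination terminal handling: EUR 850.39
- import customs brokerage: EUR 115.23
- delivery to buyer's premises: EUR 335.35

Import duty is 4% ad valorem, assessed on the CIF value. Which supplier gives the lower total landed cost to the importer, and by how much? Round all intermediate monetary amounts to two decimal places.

Supplier A (EXW):
CIF value = EXW price + inland to port + export clearance + origin terminal + freight + insurance = 21907.49 + 1270.87 + 446.09 + 901.02 + 9045.96 + 94.35 = 33665.78
Import duty = 33665.78 × 4% = 1346.63
Buyer bears (A): 1270.87 + 446.09 + 901.02 + 9045.96 + 94.35 + 850.39 + 115.23 + 335.35 = 13059.26
Landed cost (A) = invoice 21907.49 + 13059.26 + duty 1346.63 = 36313.38
Supplier B (CIF):
The CIF price already equals the CIF value: 31295.39
Import duty = 31295.39 × 4% = 1251.82
Buyer bears (B): 850.39 + 115.23 + 335.35 = 1300.97
Landed cost (B) = invoice 31295.39 + 1300.97 + duty 1251.82 = 33848.18
Difference = |36313.38 − 33848.18| = 2465.20

Supplier B is cheaper by EUR 2465.20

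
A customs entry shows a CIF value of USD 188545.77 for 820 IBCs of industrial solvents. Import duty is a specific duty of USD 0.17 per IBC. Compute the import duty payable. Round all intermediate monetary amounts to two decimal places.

Import duty: USD 139.40

Import duty = 820 × 0.17 = 139.40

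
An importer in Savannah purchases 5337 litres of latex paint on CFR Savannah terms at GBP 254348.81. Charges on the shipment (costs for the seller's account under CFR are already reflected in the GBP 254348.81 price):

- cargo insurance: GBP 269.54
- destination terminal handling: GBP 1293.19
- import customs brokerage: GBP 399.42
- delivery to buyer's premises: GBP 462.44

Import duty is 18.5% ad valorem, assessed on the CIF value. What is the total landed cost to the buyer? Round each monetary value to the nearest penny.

Total landed cost: GBP 303877.79

CFR: the seller pays costs through ocean freight to the destination port, but not insurance.
CIF value = CFR price + insurance = 254348.81 + 269.54 = 254618.35
Import duty = 254618.35 × 18.5% = 47104.39
Buyer bears: insurance 269.54 + destination terminal 1293.19 + brokerage 399.42 + delivery 462.44 + duty 47104.39 = 49528.98
Landed cost = invoice 254348.81 + 49528.98 = 303877.79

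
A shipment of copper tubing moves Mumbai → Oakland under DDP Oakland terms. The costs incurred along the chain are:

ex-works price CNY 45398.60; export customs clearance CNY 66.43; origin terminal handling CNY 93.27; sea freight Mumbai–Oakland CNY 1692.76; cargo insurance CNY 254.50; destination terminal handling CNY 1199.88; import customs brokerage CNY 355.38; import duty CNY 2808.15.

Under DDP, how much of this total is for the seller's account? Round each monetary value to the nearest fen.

Seller's account: CNY 51868.97

DDP: the seller bears all costs including import duty.
Seller's account: goods 45398.60 + export clearance 66.43 + origin terminal 93.27 + freight 1692.76 + insurance 254.50 + destination terminal 1199.88 + brokerage 355.38 + duty 2808.15 = 51868.97
Buyer's account: 0.00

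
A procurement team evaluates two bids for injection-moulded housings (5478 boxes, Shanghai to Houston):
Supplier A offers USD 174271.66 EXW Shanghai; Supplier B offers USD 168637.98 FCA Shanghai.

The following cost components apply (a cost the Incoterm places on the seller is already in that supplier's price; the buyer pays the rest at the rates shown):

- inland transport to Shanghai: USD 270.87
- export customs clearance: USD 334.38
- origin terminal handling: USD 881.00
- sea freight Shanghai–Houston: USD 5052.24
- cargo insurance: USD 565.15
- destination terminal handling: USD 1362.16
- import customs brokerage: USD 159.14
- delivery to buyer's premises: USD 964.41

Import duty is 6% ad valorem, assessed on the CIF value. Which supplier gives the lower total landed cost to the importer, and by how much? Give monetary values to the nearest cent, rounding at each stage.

Supplier B is cheaper by USD 6613.27

Supplier A (EXW):
CIF value = EXW price + inland to port + export clearance + origin terminal + freight + insurance = 174271.66 + 270.87 + 334.38 + 881.00 + 5052.24 + 565.15 = 181375.30
Import duty = 181375.30 × 6% = 10882.52
Buyer bears (A): 270.87 + 334.38 + 881.00 + 5052.24 + 565.15 + 1362.16 + 159.14 + 964.41 = 9589.35
Landed cost (A) = invoice 174271.66 + 9589.35 + duty 10882.52 = 194743.53
Supplier B (FCA):
CIF value = FCA price + origin terminal + freight + insurance = 168637.98 + 881.00 + 5052.24 + 565.15 = 175136.37
Import duty = 175136.37 × 6% = 10508.18
Buyer bears (B): 881.00 + 5052.24 + 565.15 + 1362.16 + 159.14 + 964.41 = 8984.10
Landed cost (B) = invoice 168637.98 + 8984.10 + duty 10508.18 = 188130.26
Difference = |194743.53 − 188130.26| = 6613.27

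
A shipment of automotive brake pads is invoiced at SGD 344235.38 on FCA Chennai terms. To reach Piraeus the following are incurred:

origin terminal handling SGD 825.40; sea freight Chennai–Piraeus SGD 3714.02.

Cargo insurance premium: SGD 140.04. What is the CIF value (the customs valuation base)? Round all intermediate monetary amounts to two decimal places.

CIF = FCA price + pre-shipment costs + freight + insurance
CIF = 344235.38 + 825.40 + 3714.02 + 140.04 = 348914.84

CIF value: SGD 348914.84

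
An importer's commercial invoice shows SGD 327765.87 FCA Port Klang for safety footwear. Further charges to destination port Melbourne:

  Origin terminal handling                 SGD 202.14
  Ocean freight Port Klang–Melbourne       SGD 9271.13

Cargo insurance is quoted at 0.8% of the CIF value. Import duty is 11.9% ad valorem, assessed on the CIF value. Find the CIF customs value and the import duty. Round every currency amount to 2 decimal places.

Let C be the CIF value. C = FCA price + pre-shipment costs + freight + 0.8% × C
C − 0.8% × C = 327765.87 + 202.14 + 9271.13
0.992 × C = 337239.14
C = 337239.14 / 0.992 = 339958.81
Insurance premium = 0.8% × 339958.81 = 2719.67
Import duty = 339958.81 × 11.9% = 40455.10

CIF value: SGD 339958.81; import duty: SGD 40455.10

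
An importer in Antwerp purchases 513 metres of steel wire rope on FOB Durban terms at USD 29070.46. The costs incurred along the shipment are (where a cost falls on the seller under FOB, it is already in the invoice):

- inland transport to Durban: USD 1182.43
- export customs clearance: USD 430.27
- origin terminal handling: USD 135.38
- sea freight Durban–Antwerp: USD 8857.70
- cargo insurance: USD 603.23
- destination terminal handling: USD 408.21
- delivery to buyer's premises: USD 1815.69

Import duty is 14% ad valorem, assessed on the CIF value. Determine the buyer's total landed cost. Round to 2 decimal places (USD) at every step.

FOB: the seller bears costs until goods are on board at the origin port; the buyer bears freight, insurance and all costs thereafter.
Already in the invoice (seller's account under FOB): inland to port, export clearance, origin terminal — exclude.
CIF value = FOB price + freight + insurance = 29070.46 + 8857.70 + 603.23 = 38531.39
Import duty = 38531.39 × 14% = 5394.39
Buyer bears: freight 8857.70 + insurance 603.23 + destination terminal 408.21 + delivery 1815.69 + duty 5394.39 = 17079.22
Landed cost = invoice 29070.46 + 17079.22 = 46149.68

Total landed cost: USD 46149.68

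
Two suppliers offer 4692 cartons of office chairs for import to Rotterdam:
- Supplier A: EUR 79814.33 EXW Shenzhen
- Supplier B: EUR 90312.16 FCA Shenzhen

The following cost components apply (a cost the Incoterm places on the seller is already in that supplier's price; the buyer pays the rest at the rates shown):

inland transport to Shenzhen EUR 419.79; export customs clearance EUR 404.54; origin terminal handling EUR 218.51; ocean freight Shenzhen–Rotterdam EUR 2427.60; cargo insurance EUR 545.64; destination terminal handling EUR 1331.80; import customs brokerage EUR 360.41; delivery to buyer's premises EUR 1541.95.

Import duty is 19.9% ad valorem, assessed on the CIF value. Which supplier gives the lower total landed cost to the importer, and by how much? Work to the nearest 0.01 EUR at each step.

Supplier A is cheaper by EUR 11598.53

Supplier A (EXW):
CIF value = EXW price + inland to port + export clearance + origin terminal + freight + insurance = 79814.33 + 419.79 + 404.54 + 218.51 + 2427.60 + 545.64 = 83830.41
Import duty = 83830.41 × 19.9% = 16682.25
Buyer bears (A): 419.79 + 404.54 + 218.51 + 2427.60 + 545.64 + 1331.80 + 360.41 + 1541.95 = 7250.24
Landed cost (A) = invoice 79814.33 + 7250.24 + duty 16682.25 = 103746.82
Supplier B (FCA):
CIF value = FCA price + origin terminal + freight + insurance = 90312.16 + 218.51 + 2427.60 + 545.64 = 93503.91
Import duty = 93503.91 × 19.9% = 18607.28
Buyer bears (B): 218.51 + 2427.60 + 545.64 + 1331.80 + 360.41 + 1541.95 = 6425.91
Landed cost (B) = invoice 90312.16 + 6425.91 + duty 18607.28 = 115345.35
Difference = |103746.82 − 115345.35| = 11598.53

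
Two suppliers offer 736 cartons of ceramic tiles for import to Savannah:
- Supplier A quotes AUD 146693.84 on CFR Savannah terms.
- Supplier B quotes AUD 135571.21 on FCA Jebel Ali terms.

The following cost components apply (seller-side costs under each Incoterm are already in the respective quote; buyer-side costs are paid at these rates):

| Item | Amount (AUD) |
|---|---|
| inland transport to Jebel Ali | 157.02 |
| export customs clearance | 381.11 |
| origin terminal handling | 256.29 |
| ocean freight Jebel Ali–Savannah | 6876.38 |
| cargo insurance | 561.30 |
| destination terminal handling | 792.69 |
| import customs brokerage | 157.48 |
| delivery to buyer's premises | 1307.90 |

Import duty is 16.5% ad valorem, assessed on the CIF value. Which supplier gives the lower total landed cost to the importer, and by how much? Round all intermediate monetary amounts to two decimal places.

Supplier B is cheaper by AUD 4648.31

Supplier A (CFR):
CIF value = CFR price + insurance = 146693.84 + 561.30 = 147255.14
Import duty = 147255.14 × 16.5% = 24297.10
Buyer bears (A): 561.30 + 792.69 + 157.48 + 1307.90 = 2819.37
Landed cost (A) = invoice 146693.84 + 2819.37 + duty 24297.10 = 173810.31
Supplier B (FCA):
CIF value = FCA price + origin terminal + freight + insurance = 135571.21 + 256.29 + 6876.38 + 561.30 = 143265.18
Import duty = 143265.18 × 16.5% = 23638.75
Buyer bears (B): 256.29 + 6876.38 + 561.30 + 792.69 + 157.48 + 1307.90 = 9952.04
Landed cost (B) = invoice 135571.21 + 9952.04 + duty 23638.75 = 169162.00
Difference = |173810.31 − 169162.00| = 4648.31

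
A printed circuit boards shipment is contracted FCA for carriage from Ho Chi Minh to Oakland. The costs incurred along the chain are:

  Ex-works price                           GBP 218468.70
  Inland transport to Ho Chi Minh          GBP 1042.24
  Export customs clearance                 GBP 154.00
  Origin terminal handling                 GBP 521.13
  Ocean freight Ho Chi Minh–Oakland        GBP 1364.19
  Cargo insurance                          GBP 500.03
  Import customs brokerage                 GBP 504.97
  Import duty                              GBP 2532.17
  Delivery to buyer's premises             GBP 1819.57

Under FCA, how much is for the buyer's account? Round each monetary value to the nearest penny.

Buyer's account: GBP 7242.06

FCA: the seller delivers export-cleared goods to the carrier; the buyer bears costs from that point.
Seller's account: goods 218468.70 + inland to port 1042.24 + export clearance 154.00 = 219664.94
Buyer's account: origin terminal 521.13 + freight 1364.19 + insurance 500.03 + brokerage 504.97 + duty 2532.17 + delivery 1819.57 = 7242.06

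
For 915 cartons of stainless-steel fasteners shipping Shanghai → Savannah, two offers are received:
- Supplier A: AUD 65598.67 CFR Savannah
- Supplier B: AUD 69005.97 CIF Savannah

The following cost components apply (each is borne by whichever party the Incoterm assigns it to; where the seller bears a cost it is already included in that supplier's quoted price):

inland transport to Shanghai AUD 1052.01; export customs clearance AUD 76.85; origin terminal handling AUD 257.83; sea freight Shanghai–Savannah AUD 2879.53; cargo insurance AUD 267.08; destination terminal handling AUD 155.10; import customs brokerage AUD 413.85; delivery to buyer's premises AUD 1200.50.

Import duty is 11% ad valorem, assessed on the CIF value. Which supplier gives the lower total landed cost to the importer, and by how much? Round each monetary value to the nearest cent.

Supplier A (CFR):
CIF value = CFR price + insurance = 65598.67 + 267.08 = 65865.75
Import duty = 65865.75 × 11% = 7245.23
Buyer bears (A): 267.08 + 155.10 + 413.85 + 1200.50 = 2036.53
Landed cost (A) = invoice 65598.67 + 2036.53 + duty 7245.23 = 74880.43
Supplier B (CIF):
The CIF price already equals the CIF value: 69005.97
Import duty = 69005.97 × 11% = 7590.66
Buyer bears (B): 155.10 + 413.85 + 1200.50 = 1769.45
Landed cost (B) = invoice 69005.97 + 1769.45 + duty 7590.66 = 78366.08
Difference = |74880.43 − 78366.08| = 3485.65

Supplier A is cheaper by AUD 3485.65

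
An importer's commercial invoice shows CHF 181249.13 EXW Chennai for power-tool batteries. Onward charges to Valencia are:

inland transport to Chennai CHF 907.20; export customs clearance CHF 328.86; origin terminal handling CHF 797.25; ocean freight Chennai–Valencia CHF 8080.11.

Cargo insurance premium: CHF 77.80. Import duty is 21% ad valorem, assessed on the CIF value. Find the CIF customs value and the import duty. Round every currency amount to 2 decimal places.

CIF value: CHF 191440.35; import duty: CHF 40202.47

CIF = EXW price + pre-shipment costs + freight + insurance
CIF = 181249.13 + 907.20 + 328.86 + 797.25 + 8080.11 + 77.80 = 191440.35
Import duty = 191440.35 × 21% = 40202.47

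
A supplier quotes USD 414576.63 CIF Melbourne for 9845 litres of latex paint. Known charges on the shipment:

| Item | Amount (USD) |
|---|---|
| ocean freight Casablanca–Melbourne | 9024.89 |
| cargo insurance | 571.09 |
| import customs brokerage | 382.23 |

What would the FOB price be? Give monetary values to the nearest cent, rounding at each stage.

Not relevant to the conversion: brokerage — on the buyer under both terms; not part of either seller's price.
From CIF to FOB, the seller no longer bears: freight, insurance.
FOB price = 414576.63 − 9024.89 − 571.09 = 404980.65

FOB price: USD 404980.65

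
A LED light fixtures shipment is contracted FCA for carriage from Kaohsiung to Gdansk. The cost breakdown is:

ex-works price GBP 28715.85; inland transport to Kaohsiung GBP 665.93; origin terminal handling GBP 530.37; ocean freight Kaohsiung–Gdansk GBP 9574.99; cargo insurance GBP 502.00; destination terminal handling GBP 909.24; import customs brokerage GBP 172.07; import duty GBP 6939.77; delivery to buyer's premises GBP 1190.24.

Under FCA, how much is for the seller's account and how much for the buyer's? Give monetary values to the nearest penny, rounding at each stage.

Seller: GBP 29381.78; buyer: GBP 19818.68

FCA: the seller delivers export-cleared goods to the carrier; the buyer bears costs from that point.
Seller's account: goods 28715.85 + inland to port 665.93 = 29381.78
Buyer's account: origin terminal 530.37 + freight 9574.99 + insurance 502.00 + destination terminal 909.24 + brokerage 172.07 + duty 6939.77 + delivery 1190.24 = 19818.68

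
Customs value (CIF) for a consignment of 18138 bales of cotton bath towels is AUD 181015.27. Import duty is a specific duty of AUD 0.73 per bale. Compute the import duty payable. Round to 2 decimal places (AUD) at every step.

Import duty: AUD 13240.74

Import duty = 18138 × 0.73 = 13240.74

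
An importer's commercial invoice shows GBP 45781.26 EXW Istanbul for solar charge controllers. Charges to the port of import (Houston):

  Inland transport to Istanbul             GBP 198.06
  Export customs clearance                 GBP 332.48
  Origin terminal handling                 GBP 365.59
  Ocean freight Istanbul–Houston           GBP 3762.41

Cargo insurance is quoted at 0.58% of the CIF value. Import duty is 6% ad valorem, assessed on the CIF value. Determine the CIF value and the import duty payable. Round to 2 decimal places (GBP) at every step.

Let C be the CIF value. C = EXW price + pre-shipment costs + freight + 0.58% × C
C − 0.58% × C = 45781.26 + 198.06 + 332.48 + 365.59 + 3762.41
0.9942 × C = 50439.80
C = 50439.80 / 0.9942 = 50734.06
Insurance premium = 0.58% × 50734.06 = 294.26
Import duty = 50734.06 × 6% = 3044.04

CIF value: GBP 50734.06; import duty: GBP 3044.04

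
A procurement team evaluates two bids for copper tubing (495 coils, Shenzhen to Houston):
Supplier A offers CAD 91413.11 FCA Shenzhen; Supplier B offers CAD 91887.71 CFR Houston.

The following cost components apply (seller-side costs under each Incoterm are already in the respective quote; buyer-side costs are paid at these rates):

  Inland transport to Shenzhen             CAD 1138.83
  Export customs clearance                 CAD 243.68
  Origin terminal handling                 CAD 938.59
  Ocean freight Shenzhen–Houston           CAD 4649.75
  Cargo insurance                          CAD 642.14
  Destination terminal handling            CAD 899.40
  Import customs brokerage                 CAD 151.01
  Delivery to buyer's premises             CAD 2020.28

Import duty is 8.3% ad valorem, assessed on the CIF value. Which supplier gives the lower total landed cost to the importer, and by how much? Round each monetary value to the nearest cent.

Supplier A (FCA):
CIF value = FCA price + origin terminal + freight + insurance = 91413.11 + 938.59 + 4649.75 + 642.14 = 97643.59
Import duty = 97643.59 × 8.3% = 8104.42
Buyer bears (A): 938.59 + 4649.75 + 642.14 + 899.40 + 151.01 + 2020.28 = 9301.17
Landed cost (A) = invoice 91413.11 + 9301.17 + duty 8104.42 = 108818.70
Supplier B (CFR):
CIF value = CFR price + insurance = 91887.71 + 642.14 = 92529.85
Import duty = 92529.85 × 8.3% = 7679.98
Buyer bears (B): 642.14 + 899.40 + 151.01 + 2020.28 = 3712.83
Landed cost (B) = invoice 91887.71 + 3712.83 + duty 7679.98 = 103280.52
Difference = |108818.70 − 103280.52| = 5538.18

Supplier B is cheaper by CAD 5538.18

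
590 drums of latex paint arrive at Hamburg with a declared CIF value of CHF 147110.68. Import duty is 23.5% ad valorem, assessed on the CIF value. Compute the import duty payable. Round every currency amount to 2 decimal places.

Import duty: CHF 34571.01

Import duty = 147110.68 × 23.5% = 34571.01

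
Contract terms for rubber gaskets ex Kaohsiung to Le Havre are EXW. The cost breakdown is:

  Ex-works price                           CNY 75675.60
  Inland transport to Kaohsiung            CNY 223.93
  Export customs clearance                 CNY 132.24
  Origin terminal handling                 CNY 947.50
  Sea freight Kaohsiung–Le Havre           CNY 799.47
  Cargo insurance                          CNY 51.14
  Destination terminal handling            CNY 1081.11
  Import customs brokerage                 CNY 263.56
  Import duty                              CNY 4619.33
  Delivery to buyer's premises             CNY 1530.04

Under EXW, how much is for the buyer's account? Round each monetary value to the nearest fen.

Buyer's account: CNY 9648.32

EXW: the seller makes goods available at their premises; the buyer bears all onward costs.
Seller's account: goods 75675.60 = 75675.60
Buyer's account: inland to port 223.93 + export clearance 132.24 + origin terminal 947.50 + freight 799.47 + insurance 51.14 + destination terminal 1081.11 + brokerage 263.56 + duty 4619.33 + delivery 1530.04 = 9648.32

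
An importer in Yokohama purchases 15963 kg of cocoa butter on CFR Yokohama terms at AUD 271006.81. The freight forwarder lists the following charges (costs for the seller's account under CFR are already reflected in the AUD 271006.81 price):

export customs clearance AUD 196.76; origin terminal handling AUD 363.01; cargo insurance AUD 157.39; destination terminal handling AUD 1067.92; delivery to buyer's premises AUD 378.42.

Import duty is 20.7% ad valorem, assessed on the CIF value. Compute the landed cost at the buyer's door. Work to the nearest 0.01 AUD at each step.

CFR: the seller pays costs through ocean freight to the destination port, but not insurance.
Already in the invoice (seller's account under CFR): export clearance, origin terminal — exclude.
CIF value = CFR price + insurance = 271006.81 + 157.39 = 271164.20
Import duty = 271164.20 × 20.7% = 56130.99
Buyer bears: insurance 157.39 + destination terminal 1067.92 + delivery 378.42 + duty 56130.99 = 57734.72
Landed cost = invoice 271006.81 + 57734.72 = 328741.53

Total landed cost: AUD 328741.53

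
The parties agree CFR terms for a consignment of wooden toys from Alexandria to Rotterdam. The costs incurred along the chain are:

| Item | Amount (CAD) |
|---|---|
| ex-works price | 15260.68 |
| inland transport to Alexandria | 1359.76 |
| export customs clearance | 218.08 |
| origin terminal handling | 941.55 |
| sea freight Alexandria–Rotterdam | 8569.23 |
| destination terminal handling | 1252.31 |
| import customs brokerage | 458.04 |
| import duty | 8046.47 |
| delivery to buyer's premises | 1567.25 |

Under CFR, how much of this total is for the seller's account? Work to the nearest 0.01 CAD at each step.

CFR: the seller pays costs through ocean freight to the destination port, but not insurance.
Seller's account: goods 15260.68 + inland to port 1359.76 + export clearance 218.08 + origin terminal 941.55 + freight 8569.23 = 26349.30
Buyer's account: destination terminal 1252.31 + brokerage 458.04 + duty 8046.47 + delivery 1567.25 = 11324.07

Seller's account: CAD 26349.30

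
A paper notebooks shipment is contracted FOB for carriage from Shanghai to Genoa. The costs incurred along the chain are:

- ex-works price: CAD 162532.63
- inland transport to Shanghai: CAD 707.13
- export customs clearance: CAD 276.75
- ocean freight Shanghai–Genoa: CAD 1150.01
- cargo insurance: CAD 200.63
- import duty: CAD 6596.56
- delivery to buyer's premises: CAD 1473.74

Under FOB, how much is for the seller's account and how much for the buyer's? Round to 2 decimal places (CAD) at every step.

FOB: the seller bears costs until goods are on board at the origin port; the buyer bears freight, insurance and all costs thereafter.
Seller's account: goods 162532.63 + inland to port 707.13 + export clearance 276.75 = 163516.51
Buyer's account: freight 1150.01 + insurance 200.63 + duty 6596.56 + delivery 1473.74 = 9420.94

Seller: CAD 163516.51; buyer: CAD 9420.94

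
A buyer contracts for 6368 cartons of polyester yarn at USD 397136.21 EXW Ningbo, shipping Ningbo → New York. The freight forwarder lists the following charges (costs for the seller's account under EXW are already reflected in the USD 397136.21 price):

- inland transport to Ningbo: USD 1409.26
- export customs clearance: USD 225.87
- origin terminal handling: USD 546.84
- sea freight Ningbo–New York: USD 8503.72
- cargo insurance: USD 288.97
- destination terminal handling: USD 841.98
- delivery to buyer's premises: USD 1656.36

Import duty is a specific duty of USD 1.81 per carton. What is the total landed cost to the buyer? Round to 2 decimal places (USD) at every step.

EXW: the seller makes goods available at their premises; the buyer bears all onward costs.
CIF value = EXW price + inland to port + export clearance + origin terminal + freight + insurance = 397136.21 + 1409.26 + 225.87 + 546.84 + 8503.72 + 288.97 = 408110.87
Import duty = 6368 × 1.81 = 11526.08
Buyer bears: inland to port 1409.26 + export clearance 225.87 + origin terminal 546.84 + freight 8503.72 + insurance 288.97 + destination terminal 841.98 + delivery 1656.36 + duty 11526.08 = 24999.08
Landed cost = invoice 397136.21 + 24999.08 = 422135.29

Total landed cost: USD 422135.29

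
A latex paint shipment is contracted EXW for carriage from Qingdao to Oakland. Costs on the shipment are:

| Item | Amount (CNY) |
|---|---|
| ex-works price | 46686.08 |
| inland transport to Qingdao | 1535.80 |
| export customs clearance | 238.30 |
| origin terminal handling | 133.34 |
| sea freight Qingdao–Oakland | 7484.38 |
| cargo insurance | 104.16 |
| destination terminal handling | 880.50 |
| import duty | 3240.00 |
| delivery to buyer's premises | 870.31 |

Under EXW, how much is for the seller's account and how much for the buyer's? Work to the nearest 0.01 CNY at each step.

EXW: the seller makes goods available at their premises; the buyer bears all onward costs.
Seller's account: goods 46686.08 = 46686.08
Buyer's account: inland to port 1535.80 + export clearance 238.30 + origin terminal 133.34 + freight 7484.38 + insurance 104.16 + destination terminal 880.50 + duty 3240.00 + delivery 870.31 = 14486.79

Seller: CNY 46686.08; buyer: CNY 14486.79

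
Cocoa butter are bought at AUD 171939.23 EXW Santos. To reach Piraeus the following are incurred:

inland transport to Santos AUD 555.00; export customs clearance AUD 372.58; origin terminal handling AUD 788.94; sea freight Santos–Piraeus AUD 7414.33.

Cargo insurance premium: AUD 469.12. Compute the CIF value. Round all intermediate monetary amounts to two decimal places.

CIF value: AUD 181539.20

CIF = EXW price + pre-shipment costs + freight + insurance
CIF = 171939.23 + 555.00 + 372.58 + 788.94 + 7414.33 + 469.12 = 181539.20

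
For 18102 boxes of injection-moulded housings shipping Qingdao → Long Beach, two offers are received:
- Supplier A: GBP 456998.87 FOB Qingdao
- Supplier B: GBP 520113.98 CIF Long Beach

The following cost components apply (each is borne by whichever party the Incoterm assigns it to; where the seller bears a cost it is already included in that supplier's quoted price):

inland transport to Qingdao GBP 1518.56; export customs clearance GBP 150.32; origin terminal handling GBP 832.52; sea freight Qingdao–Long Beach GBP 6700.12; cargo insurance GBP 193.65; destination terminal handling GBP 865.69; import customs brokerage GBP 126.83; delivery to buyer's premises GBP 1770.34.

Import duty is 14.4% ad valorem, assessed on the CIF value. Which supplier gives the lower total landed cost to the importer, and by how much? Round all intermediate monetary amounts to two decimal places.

Supplier A is cheaper by GBP 64317.21

Supplier A (FOB):
CIF value = FOB price + freight + insurance = 456998.87 + 6700.12 + 193.65 = 463892.64
Import duty = 463892.64 × 14.4% = 66800.54
Buyer bears (A): 6700.12 + 193.65 + 865.69 + 126.83 + 1770.34 = 9656.63
Landed cost (A) = invoice 456998.87 + 9656.63 + duty 66800.54 = 533456.04
Supplier B (CIF):
The CIF price already equals the CIF value: 520113.98
Import duty = 520113.98 × 14.4% = 74896.41
Buyer bears (B): 865.69 + 126.83 + 1770.34 = 2762.86
Landed cost (B) = invoice 520113.98 + 2762.86 + duty 74896.41 = 597773.25
Difference = |533456.04 − 597773.25| = 64317.21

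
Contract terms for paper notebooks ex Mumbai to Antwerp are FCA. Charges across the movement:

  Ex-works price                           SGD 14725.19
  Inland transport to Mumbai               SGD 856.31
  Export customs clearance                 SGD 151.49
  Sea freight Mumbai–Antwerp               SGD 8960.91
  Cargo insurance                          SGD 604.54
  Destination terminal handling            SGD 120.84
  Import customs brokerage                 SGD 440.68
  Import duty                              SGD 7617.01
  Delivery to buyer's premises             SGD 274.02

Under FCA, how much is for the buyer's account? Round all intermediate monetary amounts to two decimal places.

FCA: the seller delivers export-cleared goods to the carrier; the buyer bears costs from that point.
Seller's account: goods 14725.19 + inland to port 856.31 + export clearance 151.49 = 15732.99
Buyer's account: freight 8960.91 + insurance 604.54 + destination terminal 120.84 + brokerage 440.68 + duty 7617.01 + delivery 274.02 = 18018.00

Buyer's account: SGD 18018.00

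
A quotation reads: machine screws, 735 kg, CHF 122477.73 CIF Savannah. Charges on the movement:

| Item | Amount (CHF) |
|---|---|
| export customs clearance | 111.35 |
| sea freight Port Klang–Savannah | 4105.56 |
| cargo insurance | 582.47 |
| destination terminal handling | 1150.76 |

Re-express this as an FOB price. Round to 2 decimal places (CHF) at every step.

Not relevant to the conversion: export clearance — on the seller under both CIF and FOB; already in the CIF price and stays in the FOB price. destination terminal — on the buyer under both terms; not part of either seller's price.
From CIF to FOB, the seller no longer bears: freight, insurance.
FOB price = 122477.73 − 4105.56 − 582.47 = 117789.70

FOB price: CHF 117789.70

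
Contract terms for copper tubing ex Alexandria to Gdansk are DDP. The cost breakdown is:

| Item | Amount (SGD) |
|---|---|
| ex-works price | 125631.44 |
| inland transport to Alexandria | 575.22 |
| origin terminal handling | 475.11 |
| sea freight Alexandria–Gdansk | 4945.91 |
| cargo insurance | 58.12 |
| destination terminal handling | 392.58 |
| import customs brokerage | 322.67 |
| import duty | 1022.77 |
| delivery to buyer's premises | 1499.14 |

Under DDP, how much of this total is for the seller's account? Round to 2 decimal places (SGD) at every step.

DDP: the seller bears all costs including import duty.
Seller's account: goods 125631.44 + inland to port 575.22 + origin terminal 475.11 + freight 4945.91 + insurance 58.12 + destination terminal 392.58 + brokerage 322.67 + duty 1022.77 + delivery 1499.14 = 134922.96
Buyer's account: 0.00

Seller's account: SGD 134922.96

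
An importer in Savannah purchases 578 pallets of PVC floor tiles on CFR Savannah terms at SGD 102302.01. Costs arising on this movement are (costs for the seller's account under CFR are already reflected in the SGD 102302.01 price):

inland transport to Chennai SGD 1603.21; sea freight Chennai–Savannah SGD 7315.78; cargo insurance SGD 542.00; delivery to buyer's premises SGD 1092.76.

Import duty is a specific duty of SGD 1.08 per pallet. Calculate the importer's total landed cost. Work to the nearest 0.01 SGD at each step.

CFR: the seller pays costs through ocean freight to the destination port, but not insurance.
Already in the invoice (seller's account under CFR): inland to port, freight — exclude.
CIF value = CFR price + insurance = 102302.01 + 542.00 = 102844.01
Import duty = 578 × 1.08 = 624.24
Buyer bears: insurance 542.00 + delivery 1092.76 + duty 624.24 = 2259.00
Landed cost = invoice 102302.01 + 2259.00 = 104561.01

Total landed cost: SGD 104561.01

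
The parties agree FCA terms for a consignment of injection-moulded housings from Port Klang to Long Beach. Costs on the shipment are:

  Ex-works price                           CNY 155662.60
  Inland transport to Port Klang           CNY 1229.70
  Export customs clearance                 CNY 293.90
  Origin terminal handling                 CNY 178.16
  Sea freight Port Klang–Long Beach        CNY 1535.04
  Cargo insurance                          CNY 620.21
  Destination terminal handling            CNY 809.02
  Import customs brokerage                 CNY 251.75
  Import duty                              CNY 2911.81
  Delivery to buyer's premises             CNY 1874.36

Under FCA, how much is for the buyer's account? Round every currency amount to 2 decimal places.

Buyer's account: CNY 8180.35

FCA: the seller delivers export-cleared goods to the carrier; the buyer bears costs from that point.
Seller's account: goods 155662.60 + inland to port 1229.70 + export clearance 293.90 = 157186.20
Buyer's account: origin terminal 178.16 + freight 1535.04 + insurance 620.21 + destination terminal 809.02 + brokerage 251.75 + duty 2911.81 + delivery 1874.36 = 8180.35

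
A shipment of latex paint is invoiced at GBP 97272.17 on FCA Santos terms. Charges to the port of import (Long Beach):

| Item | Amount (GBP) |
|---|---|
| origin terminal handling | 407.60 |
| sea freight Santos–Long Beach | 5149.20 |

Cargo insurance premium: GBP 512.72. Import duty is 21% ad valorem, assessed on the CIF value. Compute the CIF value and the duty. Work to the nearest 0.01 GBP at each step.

CIF = FCA price + pre-shipment costs + freight + insurance
CIF = 97272.17 + 407.60 + 5149.20 + 512.72 = 103341.69
Import duty = 103341.69 × 21% = 21701.75

CIF value: GBP 103341.69; import duty: GBP 21701.75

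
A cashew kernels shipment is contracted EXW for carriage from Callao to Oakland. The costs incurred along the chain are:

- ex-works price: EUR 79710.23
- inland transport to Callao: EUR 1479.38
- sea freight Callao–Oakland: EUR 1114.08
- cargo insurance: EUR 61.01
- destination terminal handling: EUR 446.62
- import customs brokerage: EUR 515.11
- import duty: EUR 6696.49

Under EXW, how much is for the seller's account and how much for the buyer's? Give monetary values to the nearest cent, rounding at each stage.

EXW: the seller makes goods available at their premises; the buyer bears all onward costs.
Seller's account: goods 79710.23 = 79710.23
Buyer's account: inland to port 1479.38 + freight 1114.08 + insurance 61.01 + destination terminal 446.62 + brokerage 515.11 + duty 6696.49 = 10312.69

Seller: EUR 79710.23; buyer: EUR 10312.69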